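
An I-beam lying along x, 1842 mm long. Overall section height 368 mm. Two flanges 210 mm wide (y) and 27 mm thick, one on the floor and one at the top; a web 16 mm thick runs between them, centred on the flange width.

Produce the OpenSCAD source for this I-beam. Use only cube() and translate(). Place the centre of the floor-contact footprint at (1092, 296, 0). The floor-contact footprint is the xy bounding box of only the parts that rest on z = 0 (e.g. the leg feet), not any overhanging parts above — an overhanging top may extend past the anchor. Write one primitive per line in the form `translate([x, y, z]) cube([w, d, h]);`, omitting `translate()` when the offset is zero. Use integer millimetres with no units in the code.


translate([171, 191, 0]) cube([1842, 210, 27]);
translate([171, 288, 27]) cube([1842, 16, 314]);
translate([171, 191, 341]) cube([1842, 210, 27]);


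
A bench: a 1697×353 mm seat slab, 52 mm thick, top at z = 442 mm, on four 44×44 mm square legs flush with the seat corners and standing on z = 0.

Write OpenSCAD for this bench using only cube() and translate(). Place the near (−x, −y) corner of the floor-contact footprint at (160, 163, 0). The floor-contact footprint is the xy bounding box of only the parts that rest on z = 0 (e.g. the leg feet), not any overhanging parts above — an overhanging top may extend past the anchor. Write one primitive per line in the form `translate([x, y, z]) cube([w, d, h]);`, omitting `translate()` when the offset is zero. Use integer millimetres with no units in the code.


translate([160, 163, 390]) cube([1697, 353, 52]);
translate([160, 163, 0]) cube([44, 44, 390]);
translate([160, 472, 0]) cube([44, 44, 390]);
translate([1813, 163, 0]) cube([44, 44, 390]);
translate([1813, 472, 0]) cube([44, 44, 390]);


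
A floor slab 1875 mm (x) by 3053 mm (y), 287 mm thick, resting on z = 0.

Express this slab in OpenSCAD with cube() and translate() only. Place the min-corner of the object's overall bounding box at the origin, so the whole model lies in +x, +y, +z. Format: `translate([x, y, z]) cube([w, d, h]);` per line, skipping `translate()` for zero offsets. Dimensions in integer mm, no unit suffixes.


cube([1875, 3053, 287]);


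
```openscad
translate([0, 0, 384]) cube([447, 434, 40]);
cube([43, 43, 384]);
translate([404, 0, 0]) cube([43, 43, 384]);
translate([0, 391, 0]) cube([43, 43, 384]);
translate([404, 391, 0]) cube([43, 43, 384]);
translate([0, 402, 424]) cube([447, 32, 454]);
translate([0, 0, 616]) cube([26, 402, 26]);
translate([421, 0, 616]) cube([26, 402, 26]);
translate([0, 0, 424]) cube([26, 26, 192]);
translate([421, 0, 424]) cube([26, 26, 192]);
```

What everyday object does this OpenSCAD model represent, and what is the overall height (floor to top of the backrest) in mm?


A chair. The overall height is 878 mm.

A slab on four corner posts with a tall panel at the back — a chair. The seat slab sits at z = 384 with thickness 40, and the 454 mm backrest starts at the seat top, so the overall height is 384 + 40 + 454 = 878 mm.


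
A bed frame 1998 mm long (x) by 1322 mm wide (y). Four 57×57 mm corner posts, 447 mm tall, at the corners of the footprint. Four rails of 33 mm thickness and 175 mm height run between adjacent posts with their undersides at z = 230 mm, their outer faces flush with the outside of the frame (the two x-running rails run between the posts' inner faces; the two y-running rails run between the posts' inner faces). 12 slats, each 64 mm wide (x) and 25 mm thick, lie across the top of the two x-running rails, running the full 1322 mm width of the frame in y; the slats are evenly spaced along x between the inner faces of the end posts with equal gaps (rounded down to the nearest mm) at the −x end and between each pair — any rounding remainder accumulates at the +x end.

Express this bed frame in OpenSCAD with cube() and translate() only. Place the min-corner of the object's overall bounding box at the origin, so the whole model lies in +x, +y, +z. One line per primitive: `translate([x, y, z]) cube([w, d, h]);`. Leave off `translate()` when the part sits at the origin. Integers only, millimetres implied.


cube([57, 57, 447]);
translate([0, 1265, 0]) cube([57, 57, 447]);
translate([1941, 0, 0]) cube([57, 57, 447]);
translate([1941, 1265, 0]) cube([57, 57, 447]);
translate([57, 0, 230]) cube([1884, 33, 175]);
translate([57, 1289, 230]) cube([1884, 33, 175]);
translate([0, 57, 230]) cube([33, 1208, 175]);
translate([1965, 57, 230]) cube([33, 1208, 175]);
translate([142, 0, 405]) cube([64, 1322, 25]);
translate([291, 0, 405]) cube([64, 1322, 25]);
translate([440, 0, 405]) cube([64, 1322, 25]);
translate([589, 0, 405]) cube([64, 1322, 25]);
translate([738, 0, 405]) cube([64, 1322, 25]);
translate([887, 0, 405]) cube([64, 1322, 25]);
translate([1036, 0, 405]) cube([64, 1322, 25]);
translate([1185, 0, 405]) cube([64, 1322, 25]);
translate([1334, 0, 405]) cube([64, 1322, 25]);
translate([1483, 0, 405]) cube([64, 1322, 25]);
translate([1632, 0, 405]) cube([64, 1322, 25]);
translate([1781, 0, 405]) cube([64, 1322, 25]);


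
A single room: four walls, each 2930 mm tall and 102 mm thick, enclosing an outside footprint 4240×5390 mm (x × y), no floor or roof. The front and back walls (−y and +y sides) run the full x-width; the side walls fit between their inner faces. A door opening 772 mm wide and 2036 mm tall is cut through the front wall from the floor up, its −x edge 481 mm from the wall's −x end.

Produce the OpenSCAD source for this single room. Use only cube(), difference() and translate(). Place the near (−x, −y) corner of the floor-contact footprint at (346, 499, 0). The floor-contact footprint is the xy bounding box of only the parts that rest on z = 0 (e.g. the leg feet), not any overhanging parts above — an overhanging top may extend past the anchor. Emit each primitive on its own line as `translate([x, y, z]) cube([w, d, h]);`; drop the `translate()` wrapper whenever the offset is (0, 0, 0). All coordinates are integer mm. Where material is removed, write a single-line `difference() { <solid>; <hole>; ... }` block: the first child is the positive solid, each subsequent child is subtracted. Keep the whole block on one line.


difference() { translate([346, 499, 0]) cube([4240, 102, 2930]); translate([827, 499, 0]) cube([772, 102, 2036]); }
translate([346, 5787, 0]) cube([4240, 102, 2930]);
translate([346, 601, 0]) cube([102, 5186, 2930]);
translate([4484, 601, 0]) cube([102, 5186, 2930]);


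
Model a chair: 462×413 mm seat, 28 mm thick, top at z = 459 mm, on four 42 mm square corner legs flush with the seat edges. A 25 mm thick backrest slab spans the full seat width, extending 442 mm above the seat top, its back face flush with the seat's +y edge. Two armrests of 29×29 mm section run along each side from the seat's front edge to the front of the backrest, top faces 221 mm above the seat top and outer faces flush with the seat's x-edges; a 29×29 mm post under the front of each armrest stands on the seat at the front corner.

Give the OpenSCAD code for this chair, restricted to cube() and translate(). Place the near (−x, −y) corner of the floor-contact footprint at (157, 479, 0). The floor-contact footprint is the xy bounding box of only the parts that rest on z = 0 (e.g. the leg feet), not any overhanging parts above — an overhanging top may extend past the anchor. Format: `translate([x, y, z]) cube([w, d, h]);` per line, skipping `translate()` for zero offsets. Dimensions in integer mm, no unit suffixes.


// leg_h = 459 - 28 = 431
// arm post h = 221 - 29 = 192
translate([157, 479, 431]) cube([462, 413, 28]);
translate([157, 479, 0]) cube([42, 42, 431]);
translate([577, 479, 0]) cube([42, 42, 431]);
translate([157, 850, 0]) cube([42, 42, 431]);
translate([577, 850, 0]) cube([42, 42, 431]);
translate([157, 867, 459]) cube([462, 25, 442]);
translate([157, 479, 651]) cube([29, 388, 29]);
translate([590, 479, 651]) cube([29, 388, 29]);
translate([157, 479, 459]) cube([29, 29, 192]);
translate([590, 479, 459]) cube([29, 29, 192]);


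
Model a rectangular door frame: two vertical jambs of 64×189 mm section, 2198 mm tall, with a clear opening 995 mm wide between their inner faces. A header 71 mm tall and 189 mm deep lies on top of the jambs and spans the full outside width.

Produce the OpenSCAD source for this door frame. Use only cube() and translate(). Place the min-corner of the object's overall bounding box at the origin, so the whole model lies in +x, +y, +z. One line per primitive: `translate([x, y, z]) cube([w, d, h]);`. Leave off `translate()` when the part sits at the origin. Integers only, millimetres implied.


cube([64, 189, 2198]);
translate([1059, 0, 0]) cube([64, 189, 2198]);
translate([0, 0, 2198]) cube([1123, 189, 71]);


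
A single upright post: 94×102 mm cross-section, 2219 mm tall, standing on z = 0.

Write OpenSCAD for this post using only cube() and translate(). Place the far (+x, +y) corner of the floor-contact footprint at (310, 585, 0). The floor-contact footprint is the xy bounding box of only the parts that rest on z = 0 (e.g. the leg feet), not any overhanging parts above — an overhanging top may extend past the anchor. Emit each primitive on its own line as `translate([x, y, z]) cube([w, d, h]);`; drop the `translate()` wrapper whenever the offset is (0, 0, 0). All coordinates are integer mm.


translate([216, 483, 0]) cube([94, 102, 2219]);


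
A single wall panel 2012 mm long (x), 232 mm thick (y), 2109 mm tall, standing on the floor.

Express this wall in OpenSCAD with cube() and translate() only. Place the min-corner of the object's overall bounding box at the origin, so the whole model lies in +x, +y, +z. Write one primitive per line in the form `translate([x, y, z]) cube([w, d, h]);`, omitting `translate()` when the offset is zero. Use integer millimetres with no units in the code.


cube([2012, 232, 2109]);


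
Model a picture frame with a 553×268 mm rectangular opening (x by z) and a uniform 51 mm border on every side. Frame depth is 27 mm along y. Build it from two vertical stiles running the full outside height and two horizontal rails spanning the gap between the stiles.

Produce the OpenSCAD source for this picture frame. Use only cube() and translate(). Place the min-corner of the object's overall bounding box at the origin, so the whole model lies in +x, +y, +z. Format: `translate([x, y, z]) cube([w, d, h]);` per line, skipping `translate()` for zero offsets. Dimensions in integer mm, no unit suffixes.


cube([51, 27, 370]);
translate([604, 0, 0]) cube([51, 27, 370]);
translate([51, 0, 0]) cube([553, 27, 51]);
translate([51, 0, 319]) cube([553, 27, 51]);


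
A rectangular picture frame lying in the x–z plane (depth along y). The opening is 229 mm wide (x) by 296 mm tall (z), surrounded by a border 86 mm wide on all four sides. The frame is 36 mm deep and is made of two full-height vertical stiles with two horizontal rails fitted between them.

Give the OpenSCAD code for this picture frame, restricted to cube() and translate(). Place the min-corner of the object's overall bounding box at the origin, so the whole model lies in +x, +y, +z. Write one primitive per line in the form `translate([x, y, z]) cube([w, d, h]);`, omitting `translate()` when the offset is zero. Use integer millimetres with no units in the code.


cube([86, 36, 468]);
translate([315, 0, 0]) cube([86, 36, 468]);
translate([86, 0, 0]) cube([229, 36, 86]);
translate([86, 0, 382]) cube([229, 36, 86]);


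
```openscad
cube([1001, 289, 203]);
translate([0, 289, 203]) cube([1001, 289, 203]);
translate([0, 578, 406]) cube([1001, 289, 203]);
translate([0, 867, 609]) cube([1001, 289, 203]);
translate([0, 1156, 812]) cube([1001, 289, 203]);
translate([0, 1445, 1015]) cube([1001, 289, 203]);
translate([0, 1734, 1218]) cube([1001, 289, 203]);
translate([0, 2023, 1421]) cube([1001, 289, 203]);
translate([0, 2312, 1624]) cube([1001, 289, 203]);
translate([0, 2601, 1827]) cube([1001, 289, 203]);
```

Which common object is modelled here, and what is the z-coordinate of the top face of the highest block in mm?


A staircase. The total rise is 2030 mm.

10 identical blocks, each offset up and back from the previous — a staircase. Each step is 203 mm tall and there are 10 of them, so the total rise is 10 × 203 = 2030 mm.


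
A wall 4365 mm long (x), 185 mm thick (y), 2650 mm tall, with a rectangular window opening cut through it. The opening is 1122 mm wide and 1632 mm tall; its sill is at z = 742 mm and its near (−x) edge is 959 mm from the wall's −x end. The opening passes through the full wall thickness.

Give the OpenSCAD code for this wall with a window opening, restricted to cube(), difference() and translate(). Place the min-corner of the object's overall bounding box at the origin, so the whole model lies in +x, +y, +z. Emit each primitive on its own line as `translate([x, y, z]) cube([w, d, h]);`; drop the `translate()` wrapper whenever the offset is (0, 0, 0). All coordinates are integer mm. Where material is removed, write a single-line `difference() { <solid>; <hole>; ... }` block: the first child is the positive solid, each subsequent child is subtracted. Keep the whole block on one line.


difference() { cube([4365, 185, 2650]); translate([959, 0, 742]) cube([1122, 185, 1632]); }


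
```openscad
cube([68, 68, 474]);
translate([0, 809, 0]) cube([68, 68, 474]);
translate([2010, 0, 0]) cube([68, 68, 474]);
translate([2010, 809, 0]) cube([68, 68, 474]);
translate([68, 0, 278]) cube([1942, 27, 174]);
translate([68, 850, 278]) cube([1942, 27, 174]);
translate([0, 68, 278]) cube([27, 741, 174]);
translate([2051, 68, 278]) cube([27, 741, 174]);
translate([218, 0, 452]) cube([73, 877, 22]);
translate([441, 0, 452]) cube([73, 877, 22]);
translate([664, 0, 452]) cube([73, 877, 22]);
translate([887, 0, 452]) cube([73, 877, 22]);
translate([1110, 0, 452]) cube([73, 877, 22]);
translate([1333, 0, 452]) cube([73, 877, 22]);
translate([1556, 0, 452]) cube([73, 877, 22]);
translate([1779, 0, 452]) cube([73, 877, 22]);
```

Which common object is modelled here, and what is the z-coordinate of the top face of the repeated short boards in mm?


A bed frame. The slat-top height is 474 mm.

Four posts, four rails, and a row of slats — a bed frame. Slats sit on the rails at z = 278 + 174 = 452; with slat thickness 22, the top is 474 mm.


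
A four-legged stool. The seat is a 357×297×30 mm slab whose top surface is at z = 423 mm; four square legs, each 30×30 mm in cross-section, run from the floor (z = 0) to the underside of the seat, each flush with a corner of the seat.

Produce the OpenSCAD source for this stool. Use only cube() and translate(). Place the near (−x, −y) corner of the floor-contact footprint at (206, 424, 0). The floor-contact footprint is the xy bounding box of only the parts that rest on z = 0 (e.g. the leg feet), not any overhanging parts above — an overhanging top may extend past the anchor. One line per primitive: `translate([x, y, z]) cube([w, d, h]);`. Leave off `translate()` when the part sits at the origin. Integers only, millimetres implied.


translate([206, 424, 393]) cube([357, 297, 30]);
translate([206, 424, 0]) cube([30, 30, 393]);
translate([533, 424, 0]) cube([30, 30, 393]);
translate([206, 691, 0]) cube([30, 30, 393]);
translate([533, 691, 0]) cube([30, 30, 393]);


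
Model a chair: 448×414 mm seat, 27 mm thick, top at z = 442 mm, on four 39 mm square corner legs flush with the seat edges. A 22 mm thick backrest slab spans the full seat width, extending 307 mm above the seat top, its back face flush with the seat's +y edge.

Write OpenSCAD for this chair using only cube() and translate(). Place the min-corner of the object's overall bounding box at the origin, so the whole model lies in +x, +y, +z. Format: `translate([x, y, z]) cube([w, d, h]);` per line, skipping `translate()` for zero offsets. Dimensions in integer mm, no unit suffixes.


// leg_h = 442 - 27 = 415
translate([0, 0, 415]) cube([448, 414, 27]);
cube([39, 39, 415]);
translate([409, 0, 0]) cube([39, 39, 415]);
translate([0, 375, 0]) cube([39, 39, 415]);
translate([409, 375, 0]) cube([39, 39, 415]);
translate([0, 392, 442]) cube([448, 22, 307]);


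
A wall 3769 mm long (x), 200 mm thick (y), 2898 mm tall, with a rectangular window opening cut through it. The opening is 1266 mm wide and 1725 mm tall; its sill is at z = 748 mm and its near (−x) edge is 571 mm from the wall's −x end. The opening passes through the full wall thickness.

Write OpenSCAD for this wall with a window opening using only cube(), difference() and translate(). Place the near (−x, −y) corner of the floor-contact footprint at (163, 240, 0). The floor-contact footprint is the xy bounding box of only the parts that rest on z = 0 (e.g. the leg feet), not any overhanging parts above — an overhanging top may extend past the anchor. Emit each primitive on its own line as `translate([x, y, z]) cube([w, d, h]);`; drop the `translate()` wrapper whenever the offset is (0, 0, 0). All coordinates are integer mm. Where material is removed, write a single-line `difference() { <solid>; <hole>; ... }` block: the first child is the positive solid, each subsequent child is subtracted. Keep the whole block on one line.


difference() { translate([163, 240, 0]) cube([3769, 200, 2898]); translate([734, 240, 748]) cube([1266, 200, 1725]); }


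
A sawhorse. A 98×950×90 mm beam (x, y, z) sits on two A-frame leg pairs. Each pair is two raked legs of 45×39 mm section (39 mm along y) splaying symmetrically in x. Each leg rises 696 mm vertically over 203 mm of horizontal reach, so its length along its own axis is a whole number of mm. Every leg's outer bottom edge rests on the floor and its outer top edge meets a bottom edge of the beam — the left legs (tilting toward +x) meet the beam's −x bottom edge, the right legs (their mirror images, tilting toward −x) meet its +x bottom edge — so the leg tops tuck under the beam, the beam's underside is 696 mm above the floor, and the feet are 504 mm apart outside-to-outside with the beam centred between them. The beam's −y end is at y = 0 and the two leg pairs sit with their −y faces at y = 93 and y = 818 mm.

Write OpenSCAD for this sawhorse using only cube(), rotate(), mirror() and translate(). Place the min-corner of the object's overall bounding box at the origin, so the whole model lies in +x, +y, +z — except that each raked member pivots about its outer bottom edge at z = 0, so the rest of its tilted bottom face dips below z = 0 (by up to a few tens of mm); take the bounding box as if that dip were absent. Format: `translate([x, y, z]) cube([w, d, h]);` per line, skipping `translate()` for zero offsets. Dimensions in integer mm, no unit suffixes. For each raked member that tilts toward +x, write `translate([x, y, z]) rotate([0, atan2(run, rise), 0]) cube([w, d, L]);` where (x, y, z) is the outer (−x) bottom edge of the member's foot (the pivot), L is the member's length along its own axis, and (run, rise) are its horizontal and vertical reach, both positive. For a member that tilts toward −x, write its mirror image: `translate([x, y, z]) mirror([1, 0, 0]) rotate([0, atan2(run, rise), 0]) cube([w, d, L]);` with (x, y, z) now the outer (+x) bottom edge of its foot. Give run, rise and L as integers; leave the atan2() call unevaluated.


translate([203, 0, 696]) cube([98, 950, 90]);
translate([0, 93, 0]) rotate([0, atan2(203, 696), 0]) cube([45, 39, 725]);
translate([504, 93, 0]) mirror([1, 0, 0]) rotate([0, atan2(203, 696), 0]) cube([45, 39, 725]);
translate([0, 818, 0]) rotate([0, atan2(203, 696), 0]) cube([45, 39, 725]);
translate([504, 818, 0]) mirror([1, 0, 0]) rotate([0, atan2(203, 696), 0]) cube([45, 39, 725]);


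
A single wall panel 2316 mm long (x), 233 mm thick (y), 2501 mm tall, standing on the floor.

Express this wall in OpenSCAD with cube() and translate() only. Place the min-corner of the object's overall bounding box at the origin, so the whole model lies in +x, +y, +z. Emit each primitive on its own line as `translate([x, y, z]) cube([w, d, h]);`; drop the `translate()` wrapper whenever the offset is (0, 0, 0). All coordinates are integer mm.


cube([2316, 233, 2501]);


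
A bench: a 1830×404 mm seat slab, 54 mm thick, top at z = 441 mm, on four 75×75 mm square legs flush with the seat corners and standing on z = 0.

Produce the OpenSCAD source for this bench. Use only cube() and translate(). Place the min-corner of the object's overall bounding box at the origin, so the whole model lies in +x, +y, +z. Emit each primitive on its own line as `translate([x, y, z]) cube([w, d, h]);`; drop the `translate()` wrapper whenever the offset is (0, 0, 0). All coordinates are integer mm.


// leg_h = 441 − 54 = 387
translate([0, 0, 387]) cube([1830, 404, 54]);
cube([75, 75, 387]);
translate([0, 329, 0]) cube([75, 75, 387]);
translate([1755, 0, 0]) cube([75, 75, 387]);
translate([1755, 329, 0]) cube([75, 75, 387]);


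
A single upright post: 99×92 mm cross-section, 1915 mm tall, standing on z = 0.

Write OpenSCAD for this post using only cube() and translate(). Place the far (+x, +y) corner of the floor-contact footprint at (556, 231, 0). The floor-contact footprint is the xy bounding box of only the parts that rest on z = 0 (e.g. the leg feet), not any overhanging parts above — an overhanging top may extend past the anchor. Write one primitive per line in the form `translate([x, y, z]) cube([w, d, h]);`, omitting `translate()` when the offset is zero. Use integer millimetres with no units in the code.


translate([457, 139, 0]) cube([99, 92, 1915]);


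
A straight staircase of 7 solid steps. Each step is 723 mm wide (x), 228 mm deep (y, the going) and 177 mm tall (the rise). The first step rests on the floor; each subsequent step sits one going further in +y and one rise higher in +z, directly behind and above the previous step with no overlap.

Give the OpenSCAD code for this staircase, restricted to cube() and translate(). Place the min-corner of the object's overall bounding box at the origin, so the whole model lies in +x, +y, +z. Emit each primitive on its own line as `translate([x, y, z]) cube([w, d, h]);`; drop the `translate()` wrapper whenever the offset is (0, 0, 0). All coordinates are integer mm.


cube([723, 228, 177]);
translate([0, 228, 177]) cube([723, 228, 177]);
translate([0, 456, 354]) cube([723, 228, 177]);
translate([0, 684, 531]) cube([723, 228, 177]);
translate([0, 912, 708]) cube([723, 228, 177]);
translate([0, 1140, 885]) cube([723, 228, 177]);
translate([0, 1368, 1062]) cube([723, 228, 177]);


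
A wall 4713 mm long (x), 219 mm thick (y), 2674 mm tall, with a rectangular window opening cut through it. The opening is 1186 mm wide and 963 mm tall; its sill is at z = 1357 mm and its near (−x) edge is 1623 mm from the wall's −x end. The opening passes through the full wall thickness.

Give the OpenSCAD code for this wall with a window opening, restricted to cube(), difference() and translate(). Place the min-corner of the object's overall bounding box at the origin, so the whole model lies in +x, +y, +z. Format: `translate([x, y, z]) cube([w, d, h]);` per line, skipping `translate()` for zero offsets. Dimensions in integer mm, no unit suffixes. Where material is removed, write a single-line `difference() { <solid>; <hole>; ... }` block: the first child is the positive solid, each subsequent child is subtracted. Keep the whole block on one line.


difference() { cube([4713, 219, 2674]); translate([1623, 0, 1357]) cube([1186, 219, 963]); }


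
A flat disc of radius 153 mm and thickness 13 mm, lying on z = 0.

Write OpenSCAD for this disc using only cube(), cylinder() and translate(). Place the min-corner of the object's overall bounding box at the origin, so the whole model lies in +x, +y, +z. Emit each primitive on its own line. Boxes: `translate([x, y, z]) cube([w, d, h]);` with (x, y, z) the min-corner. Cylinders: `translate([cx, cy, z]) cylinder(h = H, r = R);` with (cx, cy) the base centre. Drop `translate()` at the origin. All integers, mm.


translate([153, 153, 0]) cylinder(h = 13, r = 153);


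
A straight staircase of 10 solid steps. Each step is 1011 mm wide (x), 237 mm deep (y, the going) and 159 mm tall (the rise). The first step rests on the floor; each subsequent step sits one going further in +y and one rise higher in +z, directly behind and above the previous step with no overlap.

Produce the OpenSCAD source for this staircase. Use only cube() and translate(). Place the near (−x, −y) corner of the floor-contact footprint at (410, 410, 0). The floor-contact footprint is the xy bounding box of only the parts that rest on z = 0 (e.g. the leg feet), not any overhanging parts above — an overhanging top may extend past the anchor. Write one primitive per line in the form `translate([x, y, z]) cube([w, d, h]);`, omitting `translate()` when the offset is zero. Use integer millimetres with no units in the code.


translate([410, 410, 0]) cube([1011, 237, 159]);
translate([410, 647, 159]) cube([1011, 237, 159]);
translate([410, 884, 318]) cube([1011, 237, 159]);
translate([410, 1121, 477]) cube([1011, 237, 159]);
translate([410, 1358, 636]) cube([1011, 237, 159]);
translate([410, 1595, 795]) cube([1011, 237, 159]);
translate([410, 1832, 954]) cube([1011, 237, 159]);
translate([410, 2069, 1113]) cube([1011, 237, 159]);
translate([410, 2306, 1272]) cube([1011, 237, 159]);
translate([410, 2543, 1431]) cube([1011, 237, 159]);


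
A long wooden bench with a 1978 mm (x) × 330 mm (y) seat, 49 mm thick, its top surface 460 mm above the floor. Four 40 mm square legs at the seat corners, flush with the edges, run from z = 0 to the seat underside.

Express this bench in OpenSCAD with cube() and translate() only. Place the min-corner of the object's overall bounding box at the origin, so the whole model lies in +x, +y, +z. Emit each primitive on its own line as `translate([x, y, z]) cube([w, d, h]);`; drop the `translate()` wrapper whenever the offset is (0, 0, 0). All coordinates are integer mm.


// leg_h = 460 − 49 = 411
translate([0, 0, 411]) cube([1978, 330, 49]);
cube([40, 40, 411]);
translate([0, 290, 0]) cube([40, 40, 411]);
translate([1938, 0, 0]) cube([40, 40, 411]);
translate([1938, 290, 0]) cube([40, 40, 411]);


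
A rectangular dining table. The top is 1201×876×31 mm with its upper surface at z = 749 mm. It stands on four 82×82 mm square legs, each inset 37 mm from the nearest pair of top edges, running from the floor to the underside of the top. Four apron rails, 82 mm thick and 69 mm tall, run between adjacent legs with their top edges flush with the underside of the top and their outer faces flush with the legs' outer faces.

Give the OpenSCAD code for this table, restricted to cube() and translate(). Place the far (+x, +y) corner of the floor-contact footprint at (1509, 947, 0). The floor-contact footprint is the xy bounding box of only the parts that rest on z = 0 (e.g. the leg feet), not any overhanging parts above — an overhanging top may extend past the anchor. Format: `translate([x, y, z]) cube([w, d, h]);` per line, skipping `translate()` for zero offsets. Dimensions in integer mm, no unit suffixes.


translate([345, 108, 718]) cube([1201, 876, 31]);
translate([382, 145, 0]) cube([82, 82, 718]);
translate([1427, 145, 0]) cube([82, 82, 718]);
translate([382, 865, 0]) cube([82, 82, 718]);
translate([1427, 865, 0]) cube([82, 82, 718]);
translate([464, 145, 649]) cube([963, 82, 69]);
translate([464, 865, 649]) cube([963, 82, 69]);
translate([382, 227, 649]) cube([82, 638, 69]);
translate([1427, 227, 649]) cube([82, 638, 69]);


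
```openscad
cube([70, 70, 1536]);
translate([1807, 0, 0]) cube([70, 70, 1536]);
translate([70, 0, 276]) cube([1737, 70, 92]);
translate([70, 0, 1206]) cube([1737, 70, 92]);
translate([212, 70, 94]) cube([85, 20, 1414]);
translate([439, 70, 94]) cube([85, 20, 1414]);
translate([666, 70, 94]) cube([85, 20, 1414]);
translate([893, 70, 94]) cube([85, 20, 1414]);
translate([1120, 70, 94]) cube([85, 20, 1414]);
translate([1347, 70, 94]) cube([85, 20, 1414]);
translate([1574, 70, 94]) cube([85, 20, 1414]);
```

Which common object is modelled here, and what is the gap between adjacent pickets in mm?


A fence section. The picket gap is 142 mm.

Two posts, two rails, 7 pickets — a fence section. Span 1737 mm holds 7 pickets of 85 mm with 8 equal gaps: ⌊(1737 − 7·85) / 8⌋ = 142 mm.


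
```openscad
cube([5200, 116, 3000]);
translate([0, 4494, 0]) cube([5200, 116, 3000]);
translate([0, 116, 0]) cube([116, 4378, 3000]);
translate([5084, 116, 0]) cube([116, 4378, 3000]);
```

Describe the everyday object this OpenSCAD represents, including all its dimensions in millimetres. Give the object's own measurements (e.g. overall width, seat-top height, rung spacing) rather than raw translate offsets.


The wall frame of a small rectangular building: four walls, each 3000 mm tall and 116 mm thick, enclosing a footprint 5200 mm (x) by 4610 mm (y) outside-to-outside, with no floor or roof. The front and back walls (the −y and +y sides) span the full width; the two side walls fit between them.


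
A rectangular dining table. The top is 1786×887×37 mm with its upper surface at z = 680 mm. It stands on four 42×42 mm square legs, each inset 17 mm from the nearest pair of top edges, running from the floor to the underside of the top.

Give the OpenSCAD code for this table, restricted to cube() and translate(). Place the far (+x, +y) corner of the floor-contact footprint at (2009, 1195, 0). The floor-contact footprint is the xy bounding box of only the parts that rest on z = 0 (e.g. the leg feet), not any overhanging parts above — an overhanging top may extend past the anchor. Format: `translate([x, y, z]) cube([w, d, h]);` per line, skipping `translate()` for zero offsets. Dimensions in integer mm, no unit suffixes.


translate([240, 325, 643]) cube([1786, 887, 37]);
translate([257, 342, 0]) cube([42, 42, 643]);
translate([1967, 342, 0]) cube([42, 42, 643]);
translate([257, 1153, 0]) cube([42, 42, 643]);
translate([1967, 1153, 0]) cube([42, 42, 643]);


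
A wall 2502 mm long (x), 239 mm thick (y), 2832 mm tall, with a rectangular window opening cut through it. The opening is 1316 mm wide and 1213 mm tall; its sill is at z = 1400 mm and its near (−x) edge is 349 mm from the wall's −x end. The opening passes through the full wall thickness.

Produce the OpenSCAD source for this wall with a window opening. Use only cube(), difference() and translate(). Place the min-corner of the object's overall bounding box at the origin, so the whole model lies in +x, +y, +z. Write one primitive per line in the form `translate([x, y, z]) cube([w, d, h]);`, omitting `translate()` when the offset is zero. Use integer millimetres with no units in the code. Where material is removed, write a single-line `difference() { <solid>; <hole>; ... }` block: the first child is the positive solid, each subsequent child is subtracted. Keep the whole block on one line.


difference() { cube([2502, 239, 2832]); translate([349, 0, 1400]) cube([1316, 239, 1213]); }


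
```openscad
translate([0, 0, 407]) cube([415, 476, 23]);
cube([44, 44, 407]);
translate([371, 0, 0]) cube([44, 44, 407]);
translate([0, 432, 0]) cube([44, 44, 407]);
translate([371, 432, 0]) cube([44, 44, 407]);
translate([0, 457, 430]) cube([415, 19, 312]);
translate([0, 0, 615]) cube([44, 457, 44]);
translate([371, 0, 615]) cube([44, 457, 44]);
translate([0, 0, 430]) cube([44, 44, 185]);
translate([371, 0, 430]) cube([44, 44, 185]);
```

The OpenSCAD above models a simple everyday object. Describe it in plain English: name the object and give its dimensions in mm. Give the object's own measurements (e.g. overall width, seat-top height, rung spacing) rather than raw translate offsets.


A chair. The seat is a 415×476×23 mm slab with its top at z = 430 mm, on four 44×44 mm corner legs (flush with the seat edges, standing on z = 0). A flat backrest 19 mm thick, 312 mm tall, spans the full seat width and rises from the seat top along its +y edge, rear face flush with the rear of the seat. Two armrests of 44×44 mm section run along each side from the seat's front edge to the front of the backrest, top faces 229 mm above the seat top and outer faces flush with the seat's x-edges; a 44×44 mm post under the front of each armrest stands on the seat at the front corner.


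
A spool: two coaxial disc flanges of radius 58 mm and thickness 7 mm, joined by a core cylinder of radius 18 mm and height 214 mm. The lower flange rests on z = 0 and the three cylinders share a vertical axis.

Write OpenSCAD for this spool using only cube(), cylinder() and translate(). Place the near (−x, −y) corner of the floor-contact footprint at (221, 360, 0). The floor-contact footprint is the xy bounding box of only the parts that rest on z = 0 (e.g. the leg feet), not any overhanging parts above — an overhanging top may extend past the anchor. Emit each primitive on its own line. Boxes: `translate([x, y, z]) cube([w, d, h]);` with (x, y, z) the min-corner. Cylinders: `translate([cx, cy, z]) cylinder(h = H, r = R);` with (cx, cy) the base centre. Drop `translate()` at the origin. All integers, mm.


translate([279, 418, 0]) cylinder(h = 7, r = 58);
translate([279, 418, 7]) cylinder(h = 214, r = 18);
translate([279, 418, 221]) cylinder(h = 7, r = 58);


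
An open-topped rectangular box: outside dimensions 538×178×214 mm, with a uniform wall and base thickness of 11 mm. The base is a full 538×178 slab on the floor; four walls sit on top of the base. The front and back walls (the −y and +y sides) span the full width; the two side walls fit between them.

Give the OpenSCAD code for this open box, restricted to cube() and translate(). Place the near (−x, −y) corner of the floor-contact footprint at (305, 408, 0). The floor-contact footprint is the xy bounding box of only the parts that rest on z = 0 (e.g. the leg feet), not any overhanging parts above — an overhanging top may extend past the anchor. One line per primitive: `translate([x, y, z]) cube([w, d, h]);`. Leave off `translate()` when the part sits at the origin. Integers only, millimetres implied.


translate([305, 408, 0]) cube([538, 178, 11]);
translate([305, 408, 11]) cube([538, 11, 203]);
translate([305, 575, 11]) cube([538, 11, 203]);
translate([305, 419, 11]) cube([11, 156, 203]);
translate([832, 419, 11]) cube([11, 156, 203]);


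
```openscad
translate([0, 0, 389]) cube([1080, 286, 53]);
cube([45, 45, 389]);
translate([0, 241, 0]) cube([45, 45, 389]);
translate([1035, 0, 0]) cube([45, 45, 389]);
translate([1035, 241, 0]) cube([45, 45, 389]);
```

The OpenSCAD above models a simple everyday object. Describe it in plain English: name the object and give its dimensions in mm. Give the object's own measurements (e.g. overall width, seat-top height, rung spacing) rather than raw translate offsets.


A bench: a 1080×286 mm seat slab, 53 mm thick, top at z = 442 mm, on four 45×45 mm square legs flush with the seat corners and standing on z = 0.


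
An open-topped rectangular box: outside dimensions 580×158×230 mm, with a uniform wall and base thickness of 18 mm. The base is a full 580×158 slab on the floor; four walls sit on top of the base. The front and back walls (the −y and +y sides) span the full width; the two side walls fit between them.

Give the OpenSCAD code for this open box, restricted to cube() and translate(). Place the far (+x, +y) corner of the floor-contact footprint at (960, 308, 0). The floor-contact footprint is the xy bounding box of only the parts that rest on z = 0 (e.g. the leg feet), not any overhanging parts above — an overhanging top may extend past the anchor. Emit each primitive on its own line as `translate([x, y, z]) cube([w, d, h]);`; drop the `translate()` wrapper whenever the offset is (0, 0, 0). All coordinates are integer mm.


translate([380, 150, 0]) cube([580, 158, 18]);
translate([380, 150, 18]) cube([580, 18, 212]);
translate([380, 290, 18]) cube([580, 18, 212]);
translate([380, 168, 18]) cube([18, 122, 212]);
translate([942, 168, 18]) cube([18, 122, 212]);


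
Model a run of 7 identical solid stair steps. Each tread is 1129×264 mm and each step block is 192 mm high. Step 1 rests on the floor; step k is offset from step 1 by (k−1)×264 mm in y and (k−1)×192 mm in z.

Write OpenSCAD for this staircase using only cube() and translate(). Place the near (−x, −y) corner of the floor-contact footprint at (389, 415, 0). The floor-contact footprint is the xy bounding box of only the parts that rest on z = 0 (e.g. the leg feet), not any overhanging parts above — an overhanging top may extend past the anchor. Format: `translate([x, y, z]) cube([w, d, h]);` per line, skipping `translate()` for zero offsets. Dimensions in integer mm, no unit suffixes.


translate([389, 415, 0]) cube([1129, 264, 192]);
translate([389, 679, 192]) cube([1129, 264, 192]);
translate([389, 943, 384]) cube([1129, 264, 192]);
translate([389, 1207, 576]) cube([1129, 264, 192]);
translate([389, 1471, 768]) cube([1129, 264, 192]);
translate([389, 1735, 960]) cube([1129, 264, 192]);
translate([389, 1999, 1152]) cube([1129, 264, 192]);


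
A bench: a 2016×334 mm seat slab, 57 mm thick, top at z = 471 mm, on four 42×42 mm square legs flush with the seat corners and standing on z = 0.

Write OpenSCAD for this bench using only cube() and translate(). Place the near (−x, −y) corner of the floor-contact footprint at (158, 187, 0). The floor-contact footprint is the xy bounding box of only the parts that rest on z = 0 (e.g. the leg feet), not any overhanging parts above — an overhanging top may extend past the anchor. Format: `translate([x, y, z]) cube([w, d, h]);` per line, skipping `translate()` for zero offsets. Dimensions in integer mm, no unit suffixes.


translate([158, 187, 414]) cube([2016, 334, 57]);
translate([158, 187, 0]) cube([42, 42, 414]);
translate([158, 479, 0]) cube([42, 42, 414]);
translate([2132, 187, 0]) cube([42, 42, 414]);
translate([2132, 479, 0]) cube([42, 42, 414]);


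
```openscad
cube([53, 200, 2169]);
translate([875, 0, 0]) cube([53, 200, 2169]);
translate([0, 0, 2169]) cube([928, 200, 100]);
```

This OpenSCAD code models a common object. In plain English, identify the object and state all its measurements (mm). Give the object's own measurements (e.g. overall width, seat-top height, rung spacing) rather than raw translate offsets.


A door frame. The clear opening is 822 mm wide and 2169 mm high. Two 53 mm wide jambs, 200 mm deep, stand either side of the opening from the floor to the top of the opening. A 100 mm thick head sits across the top of both jambs, spanning the full outside width of the frame.


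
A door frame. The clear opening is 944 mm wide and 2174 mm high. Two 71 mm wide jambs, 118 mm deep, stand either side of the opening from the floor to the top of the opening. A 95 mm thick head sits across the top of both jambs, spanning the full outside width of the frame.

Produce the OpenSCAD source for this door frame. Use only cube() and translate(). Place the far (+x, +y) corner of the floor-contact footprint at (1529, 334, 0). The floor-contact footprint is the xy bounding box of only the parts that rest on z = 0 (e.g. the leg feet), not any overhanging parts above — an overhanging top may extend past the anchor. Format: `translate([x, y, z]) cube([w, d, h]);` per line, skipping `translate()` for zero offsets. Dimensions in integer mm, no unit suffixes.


translate([443, 216, 0]) cube([71, 118, 2174]);
translate([1458, 216, 0]) cube([71, 118, 2174]);
translate([443, 216, 2174]) cube([1086, 118, 95]);


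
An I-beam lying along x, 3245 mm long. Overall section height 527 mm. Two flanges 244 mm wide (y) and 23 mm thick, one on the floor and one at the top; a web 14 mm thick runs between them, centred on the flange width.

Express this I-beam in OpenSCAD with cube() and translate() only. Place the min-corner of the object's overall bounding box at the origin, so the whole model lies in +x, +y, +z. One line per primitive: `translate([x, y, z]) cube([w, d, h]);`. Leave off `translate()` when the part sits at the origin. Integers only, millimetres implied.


cube([3245, 244, 23]);
translate([0, 115, 23]) cube([3245, 14, 481]);
translate([0, 0, 504]) cube([3245, 244, 23]);
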